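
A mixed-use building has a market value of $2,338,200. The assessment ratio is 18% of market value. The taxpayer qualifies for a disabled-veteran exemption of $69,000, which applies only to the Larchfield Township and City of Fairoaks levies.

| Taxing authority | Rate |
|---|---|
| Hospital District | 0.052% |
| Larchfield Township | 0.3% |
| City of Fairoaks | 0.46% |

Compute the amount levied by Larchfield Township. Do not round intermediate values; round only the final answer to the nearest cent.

$1,055.63

Assessed value = $2,338,200 × 0.18 = $420,876
Larchfield Township taxable value = $420,876 − $69,000 = $351,876
Larchfield Township levy = $351,876 × 0.003 = $1,055.628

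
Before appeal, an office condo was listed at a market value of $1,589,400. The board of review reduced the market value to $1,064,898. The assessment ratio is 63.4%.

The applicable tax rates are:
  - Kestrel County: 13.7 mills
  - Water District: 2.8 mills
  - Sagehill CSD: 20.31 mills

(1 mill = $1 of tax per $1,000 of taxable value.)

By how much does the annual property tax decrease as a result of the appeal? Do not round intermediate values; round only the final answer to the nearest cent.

Old assessed value = $1,589,400 × 0.634 = $1,007,679.6
New assessed value = $1,064,898 × 0.634 = $675,145.332
Combined rate = 0.0137 + 0.0028 + 0.02031 = 0.03681
Old tax = $1,007,679.6 × 0.03681 = $37,092.686076
New tax = $675,145.332 × 0.03681 = $24,852.09967092
Reduction = $37,092.686076 − $24,852.09967092 = $12,240.58640508

$12,240.59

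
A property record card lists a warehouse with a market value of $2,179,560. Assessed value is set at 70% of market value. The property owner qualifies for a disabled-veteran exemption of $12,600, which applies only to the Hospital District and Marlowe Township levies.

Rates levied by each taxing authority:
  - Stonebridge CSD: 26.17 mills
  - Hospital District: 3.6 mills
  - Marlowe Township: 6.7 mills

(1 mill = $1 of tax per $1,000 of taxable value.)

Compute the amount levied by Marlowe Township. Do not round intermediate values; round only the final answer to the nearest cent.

Assessed value = $2,179,560 × 0.7 = $1,525,692
Marlowe Township taxable value = $1,525,692 − $12,600 = $1,513,092
Marlowe Township levy = $1,513,092 × 0.0067 = $10,137.7164

$10,137.72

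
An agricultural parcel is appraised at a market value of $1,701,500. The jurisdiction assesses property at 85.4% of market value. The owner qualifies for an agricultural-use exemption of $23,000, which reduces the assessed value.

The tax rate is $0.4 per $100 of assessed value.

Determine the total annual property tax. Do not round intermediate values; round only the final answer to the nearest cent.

Assessed value = $1,701,500 × 0.854 = $1,453,081
Taxable value = $1,453,081 − $23,000 = $1,430,081
Tax = $1,430,081 × 0.004 = $5,720.324

$5,720.32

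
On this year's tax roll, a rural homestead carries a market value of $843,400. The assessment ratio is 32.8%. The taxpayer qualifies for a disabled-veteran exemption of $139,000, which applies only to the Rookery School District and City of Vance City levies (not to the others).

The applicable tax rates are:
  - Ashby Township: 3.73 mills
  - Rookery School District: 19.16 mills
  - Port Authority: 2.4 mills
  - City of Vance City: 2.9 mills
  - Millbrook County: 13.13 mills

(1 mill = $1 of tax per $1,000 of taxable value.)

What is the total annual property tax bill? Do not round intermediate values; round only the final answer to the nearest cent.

Assessed value = $843,400 × 0.328 = $276,635.2
Ashby Township: $276,635.2 × 0.00373 = $1,031.849296
Rookery School District: ($276,635.2 − $139,000) × 0.01916 = $137,635.2 × 0.01916 = $2,637.090432
Port Authority: $276,635.2 × 0.0024 = $663.92448
City of Vance City: ($276,635.2 − $139,000) × 0.0029 = $137,635.2 × 0.0029 = $399.14208
Millbrook County: $276,635.2 × 0.01313 = $3,632.220176
Total = $8,364.226464

$8,364.23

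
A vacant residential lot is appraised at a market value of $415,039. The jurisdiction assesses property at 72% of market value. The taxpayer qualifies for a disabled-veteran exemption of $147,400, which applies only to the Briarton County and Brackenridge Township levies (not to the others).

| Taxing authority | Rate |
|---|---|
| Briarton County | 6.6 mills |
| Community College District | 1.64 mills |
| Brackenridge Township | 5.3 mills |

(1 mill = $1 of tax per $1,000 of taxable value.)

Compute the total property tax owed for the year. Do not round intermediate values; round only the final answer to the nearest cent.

$2,292.07

Assessed value = $415,039 × 0.72 = $298,828.08
Briarton County: ($298,828.08 − $147,400) × 0.0066 = $151,428.08 × 0.0066 = $999.425328
Community College District: $298,828.08 × 0.00164 = $490.0780512
Brackenridge Township: ($298,828.08 − $147,400) × 0.0053 = $151,428.08 × 0.0053 = $802.568824
Total = $2,292.0722032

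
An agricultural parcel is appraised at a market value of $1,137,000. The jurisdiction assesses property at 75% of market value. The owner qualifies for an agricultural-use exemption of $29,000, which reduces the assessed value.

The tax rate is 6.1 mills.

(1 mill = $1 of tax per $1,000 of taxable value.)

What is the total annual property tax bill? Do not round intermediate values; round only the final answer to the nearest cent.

$5,024.88

Assessed value = $1,137,000 × 0.75 = $852,750
Taxable value = $852,750 − $29,000 = $823,750
Tax = $823,750 × 0.0061 = $5,024.875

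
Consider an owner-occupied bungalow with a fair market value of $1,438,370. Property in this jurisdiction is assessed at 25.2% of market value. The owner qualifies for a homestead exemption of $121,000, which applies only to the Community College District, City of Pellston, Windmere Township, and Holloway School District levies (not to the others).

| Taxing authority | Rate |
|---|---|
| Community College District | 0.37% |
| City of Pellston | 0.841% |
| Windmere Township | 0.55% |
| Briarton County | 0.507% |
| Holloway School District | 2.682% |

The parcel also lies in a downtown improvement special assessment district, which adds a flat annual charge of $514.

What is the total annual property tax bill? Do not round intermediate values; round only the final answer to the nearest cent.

$13,080.20

Assessed value = $1,438,370 × 0.252 = $362,469.24
Community College District: ($362,469.24 − $121,000) × 0.0037 = $241,469.24 × 0.0037 = $893.436188
City of Pellston: ($362,469.24 − $121,000) × 0.00841 = $241,469.24 × 0.00841 = $2,030.7563084
Windmere Township: ($362,469.24 − $121,000) × 0.0055 = $241,469.24 × 0.0055 = $1,328.08082
Briarton County: $362,469.24 × 0.00507 = $1,837.7190468
Holloway School District: ($362,469.24 − $121,000) × 0.02682 = $241,469.24 × 0.02682 = $6,476.2050168
Levies subtotal = $12,566.19738
Total = $12,566.19738 + $514 = $13,080.19738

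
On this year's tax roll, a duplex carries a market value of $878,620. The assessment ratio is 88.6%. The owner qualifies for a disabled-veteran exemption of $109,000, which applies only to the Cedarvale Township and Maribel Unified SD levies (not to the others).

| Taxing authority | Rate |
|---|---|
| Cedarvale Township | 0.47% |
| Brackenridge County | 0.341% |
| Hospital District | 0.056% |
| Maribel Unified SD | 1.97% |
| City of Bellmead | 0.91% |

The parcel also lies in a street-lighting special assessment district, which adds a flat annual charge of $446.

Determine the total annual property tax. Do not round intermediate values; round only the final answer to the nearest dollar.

Assessed value = $878,620 × 0.886 = $778,457.32
Cedarvale Township: ($778,457.32 − $109,000) × 0.0047 = $669,457.32 × 0.0047 = $3,146.449404
Brackenridge County: $778,457.32 × 0.00341 = $2,654.5394612
Hospital District: $778,457.32 × 0.00056 = $435.9360992
Maribel Unified SD: ($778,457.32 − $109,000) × 0.0197 = $669,457.32 × 0.0197 = $13,188.309204
City of Bellmead: $778,457.32 × 0.0091 = $7,083.961612
Levies subtotal = $26,509.1957804
Total = $26,509.1957804 + $446 = $26,955.1957804

$26,955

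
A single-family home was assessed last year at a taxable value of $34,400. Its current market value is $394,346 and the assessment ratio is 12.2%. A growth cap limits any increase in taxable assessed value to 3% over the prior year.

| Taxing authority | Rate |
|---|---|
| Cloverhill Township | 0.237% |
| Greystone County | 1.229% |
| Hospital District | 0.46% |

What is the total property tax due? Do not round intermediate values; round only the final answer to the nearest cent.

Uncapped assessed value = $394,346 × 0.122 = $48,110.212
Cap limit = $34,400 × 1.03 = $35,432
Taxable assessed value = min($48,110.212, $35,432) = $35,432 (cap binds)
Cloverhill Township: $35,432 × 0.00237 = $83.97384
Greystone County: $35,432 × 0.01229 = $435.45928
Hospital District: $35,432 × 0.0046 = $162.9872
Total = $682.42032

$682.42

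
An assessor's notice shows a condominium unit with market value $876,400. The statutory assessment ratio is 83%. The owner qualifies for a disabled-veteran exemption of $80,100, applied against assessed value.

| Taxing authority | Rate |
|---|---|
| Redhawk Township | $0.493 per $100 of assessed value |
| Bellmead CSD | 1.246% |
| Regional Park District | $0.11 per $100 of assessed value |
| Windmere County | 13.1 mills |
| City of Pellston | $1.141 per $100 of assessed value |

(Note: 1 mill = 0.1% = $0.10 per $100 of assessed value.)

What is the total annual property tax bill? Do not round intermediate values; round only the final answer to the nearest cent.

$27,834.42

Assessed value = $876,400 × 0.83 = $727,412
Taxable value = $727,412 − $80,100 = $647,312
Redhawk Township: $647,312 × 0.00493 = $3,191.24816
Bellmead CSD: $647,312 × 0.01246 = $8,065.50752
Regional Park District: $647,312 × 0.0011 = $712.0432
Windmere County: $647,312 × 0.0131 = $8,479.7872
City of Pellston: $647,312 × 0.01141 = $7,385.82992
Total = $27,834.416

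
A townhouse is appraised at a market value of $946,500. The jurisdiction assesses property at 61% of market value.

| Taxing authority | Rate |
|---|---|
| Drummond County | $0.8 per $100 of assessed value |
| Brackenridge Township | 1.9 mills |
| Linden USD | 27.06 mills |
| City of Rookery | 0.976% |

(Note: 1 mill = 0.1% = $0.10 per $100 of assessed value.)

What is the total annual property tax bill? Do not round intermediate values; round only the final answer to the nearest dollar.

$26,974

Assessed value = $946,500 × 0.61 = $577,365
Drummond County: $577,365 × 0.008 = $4,618.92
Brackenridge Township: $577,365 × 0.0019 = $1,096.9935
Linden USD: $577,365 × 0.02706 = $15,623.4969
City of Rookery: $577,365 × 0.00976 = $5,635.0824
Total = $26,974.4928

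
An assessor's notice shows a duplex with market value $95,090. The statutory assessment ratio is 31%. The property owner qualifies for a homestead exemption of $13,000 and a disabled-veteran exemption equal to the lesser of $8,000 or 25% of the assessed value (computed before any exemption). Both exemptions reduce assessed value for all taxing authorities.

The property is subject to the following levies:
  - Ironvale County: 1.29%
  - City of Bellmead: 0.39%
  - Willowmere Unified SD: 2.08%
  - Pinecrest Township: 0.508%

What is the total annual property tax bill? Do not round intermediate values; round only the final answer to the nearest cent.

$388.75

Assessed value = $95,090 × 0.31 = $29,477.9
Disabled-veteran exemption = min($8,000, 25% × $29,477.9) = min($8,000, $7,369.475) = $7,369.475 (percentage binds)
Taxable value = $29,477.9 − $13,000 − $7,369.475 = $9,108.425
Ironvale County: $9,108.425 × 0.0129 = $117.4986825
City of Bellmead: $9,108.425 × 0.0039 = $35.5228575
Willowmere Unified SD: $9,108.425 × 0.0208 = $189.45524
Pinecrest Township: $9,108.425 × 0.00508 = $46.270799
Total = $388.747579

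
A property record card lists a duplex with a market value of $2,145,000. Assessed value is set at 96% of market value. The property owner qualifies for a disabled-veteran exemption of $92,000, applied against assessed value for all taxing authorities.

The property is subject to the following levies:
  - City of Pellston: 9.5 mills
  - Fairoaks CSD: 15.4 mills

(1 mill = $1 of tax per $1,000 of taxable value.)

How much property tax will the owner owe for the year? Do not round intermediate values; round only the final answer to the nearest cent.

$48,983.28

Assessed value = $2,145,000 × 0.96 = $2,059,200
Taxable value = $2,059,200 − $92,000 = $1,967,200
City of Pellston: $1,967,200 × 0.0095 = $18,688.4
Fairoaks CSD: $1,967,200 × 0.0154 = $30,294.88
Total = $18,688.4 + $30,294.88 = $48,983.28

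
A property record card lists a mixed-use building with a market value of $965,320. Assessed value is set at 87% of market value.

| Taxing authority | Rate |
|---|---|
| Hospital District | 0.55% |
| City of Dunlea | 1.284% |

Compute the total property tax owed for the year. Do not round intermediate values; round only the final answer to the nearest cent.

$15,402.45

Assessed value = $965,320 × 0.87 = $839,828.4
Hospital District: $839,828.4 × 0.0055 = $4,619.0562
City of Dunlea: $839,828.4 × 0.01284 = $10,783.396656
Total = $4,619.0562 + $10,783.396656 = $15,402.452856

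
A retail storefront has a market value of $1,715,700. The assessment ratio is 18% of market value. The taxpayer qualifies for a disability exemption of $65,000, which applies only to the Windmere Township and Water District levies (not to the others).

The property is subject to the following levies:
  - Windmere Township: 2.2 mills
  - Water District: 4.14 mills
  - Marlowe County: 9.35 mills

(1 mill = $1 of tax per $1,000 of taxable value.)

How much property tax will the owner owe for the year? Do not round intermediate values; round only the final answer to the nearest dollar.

$4,433

Assessed value = $1,715,700 × 0.18 = $308,826
Windmere Township: ($308,826 − $65,000) × 0.0022 = $243,826 × 0.0022 = $536.4172
Water District: ($308,826 − $65,000) × 0.00414 = $243,826 × 0.00414 = $1,009.43964
Marlowe County: $308,826 × 0.00935 = $2,887.5231
Total = $4,433.37994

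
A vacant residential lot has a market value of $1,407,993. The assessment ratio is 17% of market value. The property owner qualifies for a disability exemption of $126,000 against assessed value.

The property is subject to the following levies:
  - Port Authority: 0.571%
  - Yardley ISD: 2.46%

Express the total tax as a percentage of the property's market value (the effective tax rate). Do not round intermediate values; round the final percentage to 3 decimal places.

0.244%

Assessed value = $1,407,993 × 0.17 = $239,358.81
Taxable value = $239,358.81 − $126,000 = $113,358.81
Port Authority: $113,358.81 × 0.00571 = $647.2788051
Yardley ISD: $113,358.81 × 0.0246 = $2,788.626726
Total tax = $3,435.9055311
Effective rate = $3,435.9055311 ÷ $1,407,993 = 0.244% of market value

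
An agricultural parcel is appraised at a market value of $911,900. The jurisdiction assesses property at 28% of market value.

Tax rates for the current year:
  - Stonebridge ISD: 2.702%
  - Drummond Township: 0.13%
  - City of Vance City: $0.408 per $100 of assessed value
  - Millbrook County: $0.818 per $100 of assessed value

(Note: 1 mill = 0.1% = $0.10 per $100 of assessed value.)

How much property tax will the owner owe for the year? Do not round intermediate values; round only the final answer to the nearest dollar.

$10,361

Assessed value = $911,900 × 0.28 = $255,332
Stonebridge ISD: $255,332 × 0.02702 = $6,899.07064
Drummond Township: $255,332 × 0.0013 = $331.9316
City of Vance City: $255,332 × 0.00408 = $1,041.75456
Millbrook County: $255,332 × 0.00818 = $2,088.61576
Total = $10,361.37256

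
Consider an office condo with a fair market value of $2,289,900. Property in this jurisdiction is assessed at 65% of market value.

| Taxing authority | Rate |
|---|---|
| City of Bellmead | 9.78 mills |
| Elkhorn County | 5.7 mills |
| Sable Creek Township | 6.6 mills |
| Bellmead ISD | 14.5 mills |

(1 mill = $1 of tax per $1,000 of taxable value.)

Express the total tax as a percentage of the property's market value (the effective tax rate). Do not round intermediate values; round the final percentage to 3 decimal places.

2.378%

Assessed value = $2,289,900 × 0.65 = $1,488,435
City of Bellmead: $1,488,435 × 0.00978 = $14,556.8943
Elkhorn County: $1,488,435 × 0.0057 = $8,484.0795
Sable Creek Township: $1,488,435 × 0.0066 = $9,823.671
Bellmead ISD: $1,488,435 × 0.0145 = $21,582.3075
Total tax = $54,446.9523
Effective rate = $54,446.9523 ÷ $2,289,900 = 2.378% of market value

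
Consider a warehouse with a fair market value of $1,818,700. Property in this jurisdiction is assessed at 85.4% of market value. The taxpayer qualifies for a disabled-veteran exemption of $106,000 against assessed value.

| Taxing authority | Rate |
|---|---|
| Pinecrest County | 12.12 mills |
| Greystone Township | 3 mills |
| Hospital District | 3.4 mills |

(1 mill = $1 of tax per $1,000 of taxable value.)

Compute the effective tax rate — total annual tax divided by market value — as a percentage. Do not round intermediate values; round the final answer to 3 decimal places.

1.474%

Assessed value = $1,818,700 × 0.854 = $1,553,169.8
Taxable value = $1,553,169.8 − $106,000 = $1,447,169.8
Pinecrest County: $1,447,169.8 × 0.01212 = $17,539.697976
Greystone Township: $1,447,169.8 × 0.003 = $4,341.5094
Hospital District: $1,447,169.8 × 0.0034 = $4,920.37732
Total tax = $26,801.584696
Effective rate = $26,801.584696 ÷ $1,818,700 = 1.474% of market value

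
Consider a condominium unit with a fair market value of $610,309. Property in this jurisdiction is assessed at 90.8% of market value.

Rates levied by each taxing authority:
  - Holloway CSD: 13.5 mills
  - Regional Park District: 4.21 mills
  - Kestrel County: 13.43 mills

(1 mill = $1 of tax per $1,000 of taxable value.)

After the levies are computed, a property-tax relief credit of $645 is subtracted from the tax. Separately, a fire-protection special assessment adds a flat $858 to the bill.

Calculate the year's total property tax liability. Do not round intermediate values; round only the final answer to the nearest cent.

$17,469.56

Assessed value = $610,309 × 0.908 = $554,160.572
Holloway CSD: $554,160.572 × 0.0135 = $7,481.167722
Regional Park District: $554,160.572 × 0.00421 = $2,333.01600812
Kestrel County: $554,160.572 × 0.01343 = $7,442.37648196
Levies subtotal = $17,256.56021208
After credit = $17,256.56021208 − $645 = $16,611.56021208
Total = $16,611.56021208 + $858 = $17,469.56021208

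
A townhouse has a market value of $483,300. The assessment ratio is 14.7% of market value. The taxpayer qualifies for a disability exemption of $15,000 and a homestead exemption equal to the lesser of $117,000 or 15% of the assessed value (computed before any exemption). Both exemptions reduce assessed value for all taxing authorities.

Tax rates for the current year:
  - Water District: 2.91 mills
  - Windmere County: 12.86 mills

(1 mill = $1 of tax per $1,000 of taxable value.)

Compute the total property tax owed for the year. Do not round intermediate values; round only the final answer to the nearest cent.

Assessed value = $483,300 × 0.147 = $71,045.1
Homestead exemption = min($117,000, 15% × $71,045.1) = min($117,000, $10,656.765) = $10,656.765 (percentage binds)
Taxable value = $71,045.1 − $15,000 − $10,656.765 = $45,388.335
Water District: $45,388.335 × 0.00291 = $132.08005485
Windmere County: $45,388.335 × 0.01286 = $583.6939881
Total = $715.77404295

$715.77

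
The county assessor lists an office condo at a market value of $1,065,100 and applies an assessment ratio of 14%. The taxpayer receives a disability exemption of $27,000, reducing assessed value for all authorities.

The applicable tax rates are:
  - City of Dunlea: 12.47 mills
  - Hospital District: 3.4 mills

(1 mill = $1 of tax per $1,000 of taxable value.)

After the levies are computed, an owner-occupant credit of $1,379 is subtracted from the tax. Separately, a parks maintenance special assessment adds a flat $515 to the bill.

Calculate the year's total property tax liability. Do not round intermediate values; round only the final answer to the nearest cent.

$1,073.95

Assessed value = $1,065,100 × 0.14 = $149,114
Taxable value = $149,114 − $27,000 = $122,114
City of Dunlea: $122,114 × 0.01247 = $1,522.76158
Hospital District: $122,114 × 0.0034 = $415.1876
Levies subtotal = $1,937.94918
After credit = $1,937.94918 − $1,379 = $558.94918
Total = $558.94918 + $515 = $1,073.94918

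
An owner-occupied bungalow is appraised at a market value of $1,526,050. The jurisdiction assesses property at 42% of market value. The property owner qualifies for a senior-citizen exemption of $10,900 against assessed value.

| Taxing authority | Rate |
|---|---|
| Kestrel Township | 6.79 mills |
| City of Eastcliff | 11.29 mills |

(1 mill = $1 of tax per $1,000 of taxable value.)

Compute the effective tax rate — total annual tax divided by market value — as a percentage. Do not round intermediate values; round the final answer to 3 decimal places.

0.746%

Assessed value = $1,526,050 × 0.42 = $640,941
Taxable value = $640,941 − $10,900 = $630,041
Kestrel Township: $630,041 × 0.00679 = $4,277.97839
City of Eastcliff: $630,041 × 0.01129 = $7,113.16289
Total tax = $11,391.14128
Effective rate = $11,391.14128 ÷ $1,526,050 = 0.746% of market value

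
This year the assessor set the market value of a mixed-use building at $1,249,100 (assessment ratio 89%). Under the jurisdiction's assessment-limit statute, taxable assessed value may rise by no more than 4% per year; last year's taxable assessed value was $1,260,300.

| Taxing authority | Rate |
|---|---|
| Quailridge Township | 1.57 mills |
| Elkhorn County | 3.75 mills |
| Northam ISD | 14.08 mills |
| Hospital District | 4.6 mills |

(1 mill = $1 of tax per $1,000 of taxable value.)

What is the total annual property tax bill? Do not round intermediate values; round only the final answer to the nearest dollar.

Uncapped assessed value = $1,249,100 × 0.89 = $1,111,699
Cap limit = $1,260,300 × 1.04 = $1,310,712
Taxable assessed value = min($1,111,699, $1,310,712) = $1,111,699 (cap does not bind)
Quailridge Township: $1,111,699 × 0.00157 = $1,745.36743
Elkhorn County: $1,111,699 × 0.00375 = $4,168.87125
Northam ISD: $1,111,699 × 0.01408 = $15,652.72192
Hospital District: $1,111,699 × 0.0046 = $5,113.8154
Total = $26,680.776

$26,681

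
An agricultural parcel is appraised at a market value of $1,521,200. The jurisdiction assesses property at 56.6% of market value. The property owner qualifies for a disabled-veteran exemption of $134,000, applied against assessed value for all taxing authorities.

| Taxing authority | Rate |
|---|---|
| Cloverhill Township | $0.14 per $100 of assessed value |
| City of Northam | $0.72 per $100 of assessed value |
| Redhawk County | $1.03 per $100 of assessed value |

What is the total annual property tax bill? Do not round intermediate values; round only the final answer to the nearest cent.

$13,740.28

Assessed value = $1,521,200 × 0.566 = $860,999.2
Taxable value = $860,999.2 − $134,000 = $726,999.2
Cloverhill Township: $726,999.2 × 0.0014 = $1,017.79888
City of Northam: $726,999.2 × 0.0072 = $5,234.39424
Redhawk County: $726,999.2 × 0.0103 = $7,488.09176
Total = $1,017.79888 + $5,234.39424 + $7,488.09176 = $13,740.28488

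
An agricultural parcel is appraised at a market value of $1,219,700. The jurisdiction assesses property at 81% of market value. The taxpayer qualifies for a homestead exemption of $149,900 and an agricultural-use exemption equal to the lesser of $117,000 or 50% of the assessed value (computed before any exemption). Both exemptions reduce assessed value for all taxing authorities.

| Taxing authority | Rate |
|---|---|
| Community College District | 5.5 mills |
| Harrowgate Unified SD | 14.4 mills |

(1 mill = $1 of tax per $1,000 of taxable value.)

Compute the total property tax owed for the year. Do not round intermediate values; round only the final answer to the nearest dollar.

Assessed value = $1,219,700 × 0.81 = $987,957
Agricultural-use exemption = min($117,000, 50% × $987,957) = min($117,000, $493,978.5) = $117,000 (dollar cap binds)
Taxable value = $987,957 − $149,900 − $117,000 = $721,057
Community College District: $721,057 × 0.0055 = $3,965.8135
Harrowgate Unified SD: $721,057 × 0.0144 = $10,383.2208
Total = $14,349.0343

$14,349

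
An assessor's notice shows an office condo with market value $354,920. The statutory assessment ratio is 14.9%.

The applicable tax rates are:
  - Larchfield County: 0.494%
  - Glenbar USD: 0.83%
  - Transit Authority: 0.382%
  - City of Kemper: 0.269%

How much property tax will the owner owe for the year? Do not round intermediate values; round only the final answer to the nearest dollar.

Assessed value = $354,920 × 0.149 = $52,883.08
Larchfield County: $52,883.08 × 0.00494 = $261.2424152
Glenbar USD: $52,883.08 × 0.0083 = $438.929564
Transit Authority: $52,883.08 × 0.00382 = $202.0133656
City of Kemper: $52,883.08 × 0.00269 = $142.2554852
Total = $261.2424152 + $438.929564 + $202.0133656 + $142.2554852 = $1,044.44083

$1,044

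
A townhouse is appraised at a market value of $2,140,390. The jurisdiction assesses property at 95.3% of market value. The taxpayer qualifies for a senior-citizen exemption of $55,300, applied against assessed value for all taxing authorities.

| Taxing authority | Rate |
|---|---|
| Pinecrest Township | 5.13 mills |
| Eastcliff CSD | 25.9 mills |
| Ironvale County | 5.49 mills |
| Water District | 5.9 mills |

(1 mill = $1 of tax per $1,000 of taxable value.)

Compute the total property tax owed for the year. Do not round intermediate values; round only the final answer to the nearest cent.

Assessed value = $2,140,390 × 0.953 = $2,039,791.67
Taxable value = $2,039,791.67 − $55,300 = $1,984,491.67
Pinecrest Township: $1,984,491.67 × 0.00513 = $10,180.4422671
Eastcliff CSD: $1,984,491.67 × 0.0259 = $51,398.334253
Ironvale County: $1,984,491.67 × 0.00549 = $10,894.8592683
Water District: $1,984,491.67 × 0.0059 = $11,708.500853
Total = $10,180.4422671 + $51,398.334253 + $10,894.8592683 + $11,708.500853 = $84,182.1366414

$84,182.14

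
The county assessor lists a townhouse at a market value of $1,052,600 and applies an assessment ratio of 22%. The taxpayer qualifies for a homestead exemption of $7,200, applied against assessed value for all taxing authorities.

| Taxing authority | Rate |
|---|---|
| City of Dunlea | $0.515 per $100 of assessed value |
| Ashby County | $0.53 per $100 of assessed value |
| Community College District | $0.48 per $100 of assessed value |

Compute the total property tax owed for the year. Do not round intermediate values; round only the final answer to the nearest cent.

Assessed value = $1,052,600 × 0.22 = $231,572
Taxable value = $231,572 − $7,200 = $224,372
City of Dunlea: $224,372 × 0.00515 = $1,155.5158
Ashby County: $224,372 × 0.0053 = $1,189.1716
Community College District: $224,372 × 0.0048 = $1,076.9856
Total = $1,155.5158 + $1,189.1716 + $1,076.9856 = $3,421.673

$3,421.67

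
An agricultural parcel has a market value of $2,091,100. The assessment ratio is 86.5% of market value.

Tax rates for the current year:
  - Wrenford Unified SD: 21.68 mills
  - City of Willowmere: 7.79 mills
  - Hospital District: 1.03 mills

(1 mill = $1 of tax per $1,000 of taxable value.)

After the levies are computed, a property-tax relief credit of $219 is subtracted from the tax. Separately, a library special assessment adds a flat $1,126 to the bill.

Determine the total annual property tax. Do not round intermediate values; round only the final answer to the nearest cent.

$56,075.45

Assessed value = $2,091,100 × 0.865 = $1,808,801.5
Wrenford Unified SD: $1,808,801.5 × 0.02168 = $39,214.81652
City of Willowmere: $1,808,801.5 × 0.00779 = $14,090.563685
Hospital District: $1,808,801.5 × 0.00103 = $1,863.065545
Levies subtotal = $55,168.44575
After credit = $55,168.44575 − $219 = $54,949.44575
Total = $54,949.44575 + $1,126 = $56,075.44575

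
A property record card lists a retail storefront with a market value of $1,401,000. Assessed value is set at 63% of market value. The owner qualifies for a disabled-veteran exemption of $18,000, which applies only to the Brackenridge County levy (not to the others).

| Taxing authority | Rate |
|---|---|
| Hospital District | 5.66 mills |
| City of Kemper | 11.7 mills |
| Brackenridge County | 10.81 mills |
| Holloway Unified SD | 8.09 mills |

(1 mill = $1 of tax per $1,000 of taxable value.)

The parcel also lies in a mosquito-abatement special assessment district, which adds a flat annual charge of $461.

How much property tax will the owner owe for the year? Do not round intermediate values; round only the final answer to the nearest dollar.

Assessed value = $1,401,000 × 0.63 = $882,630
Hospital District: $882,630 × 0.00566 = $4,995.6858
City of Kemper: $882,630 × 0.0117 = $10,326.771
Brackenridge County: ($882,630 − $18,000) × 0.01081 = $864,630 × 0.01081 = $9,346.6503
Holloway Unified SD: $882,630 × 0.00809 = $7,140.4767
Levies subtotal = $31,809.5838
Total = $31,809.5838 + $461 = $32,270.5838

$32,271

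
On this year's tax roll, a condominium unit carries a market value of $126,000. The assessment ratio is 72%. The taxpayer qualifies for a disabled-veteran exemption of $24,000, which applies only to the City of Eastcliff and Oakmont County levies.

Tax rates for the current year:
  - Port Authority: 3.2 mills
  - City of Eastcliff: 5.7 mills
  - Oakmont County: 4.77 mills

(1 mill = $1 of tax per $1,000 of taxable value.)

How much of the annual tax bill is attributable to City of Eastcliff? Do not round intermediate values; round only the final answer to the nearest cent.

Assessed value = $126,000 × 0.72 = $90,720
City of Eastcliff taxable value = $90,720 − $24,000 = $66,720
City of Eastcliff levy = $66,720 × 0.0057 = $380.304

$380.30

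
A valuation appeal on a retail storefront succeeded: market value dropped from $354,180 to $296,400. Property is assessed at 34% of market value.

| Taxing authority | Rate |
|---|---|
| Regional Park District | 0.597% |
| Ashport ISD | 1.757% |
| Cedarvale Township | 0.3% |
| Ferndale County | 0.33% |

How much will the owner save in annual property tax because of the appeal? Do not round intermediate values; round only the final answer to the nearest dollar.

$586

Old assessed value = $354,180 × 0.34 = $120,421.2
New assessed value = $296,400 × 0.34 = $100,776
Combined rate = 0.00597 + 0.01757 + 0.003 + 0.0033 = 0.02984
Old tax = $120,421.2 × 0.02984 = $3,593.368608
New tax = $100,776 × 0.02984 = $3,007.15584
Reduction = $3,593.368608 − $3,007.15584 = $586.212768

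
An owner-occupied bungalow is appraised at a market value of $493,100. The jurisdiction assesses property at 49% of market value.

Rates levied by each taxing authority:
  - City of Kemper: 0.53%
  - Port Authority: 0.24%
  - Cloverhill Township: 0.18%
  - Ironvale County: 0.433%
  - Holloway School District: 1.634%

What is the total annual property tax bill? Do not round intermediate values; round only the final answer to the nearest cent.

$7,289.65

Assessed value = $493,100 × 0.49 = $241,619
City of Kemper: $241,619 × 0.0053 = $1,280.5807
Port Authority: $241,619 × 0.0024 = $579.8856
Cloverhill Township: $241,619 × 0.0018 = $434.9142
Ironvale County: $241,619 × 0.00433 = $1,046.21027
Holloway School District: $241,619 × 0.01634 = $3,948.05446
Total = $1,280.5807 + $579.8856 + $434.9142 + $1,046.21027 + $3,948.05446 = $7,289.64523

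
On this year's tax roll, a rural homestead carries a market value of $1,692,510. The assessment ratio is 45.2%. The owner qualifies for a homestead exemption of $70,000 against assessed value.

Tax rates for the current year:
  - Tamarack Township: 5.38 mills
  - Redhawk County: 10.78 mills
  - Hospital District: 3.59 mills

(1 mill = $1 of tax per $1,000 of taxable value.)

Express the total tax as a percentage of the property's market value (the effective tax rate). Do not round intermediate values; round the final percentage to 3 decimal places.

Assessed value = $1,692,510 × 0.452 = $765,014.52
Taxable value = $765,014.52 − $70,000 = $695,014.52
Tamarack Township: $695,014.52 × 0.00538 = $3,739.1781176
Redhawk County: $695,014.52 × 0.01078 = $7,492.2565256
Hospital District: $695,014.52 × 0.00359 = $2,495.1021268
Total tax = $13,726.53677
Effective rate = $13,726.53677 ÷ $1,692,510 = 0.811% of market value

0.811%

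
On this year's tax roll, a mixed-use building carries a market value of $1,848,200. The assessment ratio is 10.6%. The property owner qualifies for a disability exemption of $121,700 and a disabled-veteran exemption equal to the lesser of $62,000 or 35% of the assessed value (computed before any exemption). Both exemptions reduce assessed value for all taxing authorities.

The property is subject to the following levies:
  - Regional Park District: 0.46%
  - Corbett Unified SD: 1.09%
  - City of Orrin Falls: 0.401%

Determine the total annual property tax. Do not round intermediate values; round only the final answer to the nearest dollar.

$238

Assessed value = $1,848,200 × 0.106 = $195,909.2
Disabled-veteran exemption = min($62,000, 35% × $195,909.2) = min($62,000, $68,568.22) = $62,000 (dollar cap binds)
Taxable value = $195,909.2 − $121,700 − $62,000 = $12,209.2
Regional Park District: $12,209.2 × 0.0046 = $56.16232
Corbett Unified SD: $12,209.2 × 0.0109 = $133.08028
City of Orrin Falls: $12,209.2 × 0.00401 = $48.958892
Total = $238.201492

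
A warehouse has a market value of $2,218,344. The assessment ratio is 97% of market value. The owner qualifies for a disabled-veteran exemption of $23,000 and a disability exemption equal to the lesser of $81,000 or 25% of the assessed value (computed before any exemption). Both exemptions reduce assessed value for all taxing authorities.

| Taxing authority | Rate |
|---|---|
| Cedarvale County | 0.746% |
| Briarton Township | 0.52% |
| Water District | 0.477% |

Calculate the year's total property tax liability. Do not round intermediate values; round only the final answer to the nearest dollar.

$35,693

Assessed value = $2,218,344 × 0.97 = $2,151,793.68
Disability exemption = min($81,000, 25% × $2,151,793.68) = min($81,000, $537,948.42) = $81,000 (dollar cap binds)
Taxable value = $2,151,793.68 − $23,000 − $81,000 = $2,047,793.68
Cedarvale County: $2,047,793.68 × 0.00746 = $15,276.5408528
Briarton Township: $2,047,793.68 × 0.0052 = $10,648.527136
Water District: $2,047,793.68 × 0.00477 = $9,767.9758536
Total = $35,693.0438424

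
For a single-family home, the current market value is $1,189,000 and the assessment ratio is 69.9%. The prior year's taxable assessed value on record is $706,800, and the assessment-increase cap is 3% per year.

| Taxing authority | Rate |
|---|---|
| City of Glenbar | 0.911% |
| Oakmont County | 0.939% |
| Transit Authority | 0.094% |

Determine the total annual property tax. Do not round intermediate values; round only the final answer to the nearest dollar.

$14,152

Uncapped assessed value = $1,189,000 × 0.699 = $831,111
Cap limit = $706,800 × 1.03 = $728,004
Taxable assessed value = min($831,111, $728,004) = $728,004 (cap binds)
City of Glenbar: $728,004 × 0.00911 = $6,632.11644
Oakmont County: $728,004 × 0.00939 = $6,835.95756
Transit Authority: $728,004 × 0.00094 = $684.32376
Total = $14,152.39776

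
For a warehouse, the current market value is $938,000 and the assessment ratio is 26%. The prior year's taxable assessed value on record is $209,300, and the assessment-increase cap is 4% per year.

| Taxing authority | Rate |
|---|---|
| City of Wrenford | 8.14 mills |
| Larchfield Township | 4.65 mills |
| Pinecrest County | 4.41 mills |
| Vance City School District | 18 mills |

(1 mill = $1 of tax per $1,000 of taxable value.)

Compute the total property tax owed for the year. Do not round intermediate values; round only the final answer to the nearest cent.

Uncapped assessed value = $938,000 × 0.26 = $243,880
Cap limit = $209,300 × 1.04 = $217,672
Taxable assessed value = min($243,880, $217,672) = $217,672 (cap binds)
City of Wrenford: $217,672 × 0.00814 = $1,771.85008
Larchfield Township: $217,672 × 0.00465 = $1,012.1748
Pinecrest County: $217,672 × 0.00441 = $959.93352
Vance City School District: $217,672 × 0.018 = $3,918.096
Total = $7,662.0544

$7,662.05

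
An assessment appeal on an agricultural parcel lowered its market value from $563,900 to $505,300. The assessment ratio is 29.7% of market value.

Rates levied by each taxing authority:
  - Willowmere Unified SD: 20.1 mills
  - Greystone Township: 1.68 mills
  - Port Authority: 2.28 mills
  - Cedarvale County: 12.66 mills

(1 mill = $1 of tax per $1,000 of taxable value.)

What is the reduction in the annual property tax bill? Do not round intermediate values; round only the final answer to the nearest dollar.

$639

Old assessed value = $563,900 × 0.297 = $167,478.3
New assessed value = $505,300 × 0.297 = $150,074.1
Combined rate = 0.0201 + 0.00168 + 0.00228 + 0.01266 = 0.03672
Old tax = $167,478.3 × 0.03672 = $6,149.803176
New tax = $150,074.1 × 0.03672 = $5,510.720952
Reduction = $6,149.803176 − $5,510.720952 = $639.082224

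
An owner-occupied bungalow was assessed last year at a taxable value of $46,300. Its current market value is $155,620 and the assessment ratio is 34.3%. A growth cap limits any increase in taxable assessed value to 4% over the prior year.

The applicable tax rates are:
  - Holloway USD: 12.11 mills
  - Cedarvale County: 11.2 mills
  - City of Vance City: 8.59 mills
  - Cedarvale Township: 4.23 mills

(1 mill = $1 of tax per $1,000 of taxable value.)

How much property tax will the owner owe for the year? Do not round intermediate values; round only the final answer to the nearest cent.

Uncapped assessed value = $155,620 × 0.343 = $53,377.66
Cap limit = $46,300 × 1.04 = $48,152
Taxable assessed value = min($53,377.66, $48,152) = $48,152 (cap binds)
Holloway USD: $48,152 × 0.01211 = $583.12072
Cedarvale County: $48,152 × 0.0112 = $539.3024
City of Vance City: $48,152 × 0.00859 = $413.62568
Cedarvale Township: $48,152 × 0.00423 = $203.68296
Total = $1,739.73176

$1,739.73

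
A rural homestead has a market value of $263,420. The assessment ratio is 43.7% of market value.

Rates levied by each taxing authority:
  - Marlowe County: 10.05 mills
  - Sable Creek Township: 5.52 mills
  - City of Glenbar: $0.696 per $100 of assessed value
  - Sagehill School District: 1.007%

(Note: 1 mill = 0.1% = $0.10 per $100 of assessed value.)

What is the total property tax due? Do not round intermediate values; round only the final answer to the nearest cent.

$3,752.73

Assessed value = $263,420 × 0.437 = $115,114.54
Marlowe County: $115,114.54 × 0.01005 = $1,156.901127
Sable Creek Township: $115,114.54 × 0.00552 = $635.4322608
City of Glenbar: $115,114.54 × 0.00696 = $801.1971984
Sagehill School District: $115,114.54 × 0.01007 = $1,159.2034178
Total = $3,752.734004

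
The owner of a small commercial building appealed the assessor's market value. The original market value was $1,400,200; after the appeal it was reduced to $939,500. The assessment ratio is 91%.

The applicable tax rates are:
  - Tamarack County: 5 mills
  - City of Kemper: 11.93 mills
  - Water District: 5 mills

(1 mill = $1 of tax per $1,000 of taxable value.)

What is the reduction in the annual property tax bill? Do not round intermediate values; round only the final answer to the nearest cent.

$9,193.87

Old assessed value = $1,400,200 × 0.91 = $1,274,182
New assessed value = $939,500 × 0.91 = $854,945
Combined rate = 0.005 + 0.01193 + 0.005 = 0.02193
Old tax = $1,274,182 × 0.02193 = $27,942.81126
New tax = $854,945 × 0.02193 = $18,748.94385
Reduction = $27,942.81126 − $18,748.94385 = $9,193.86741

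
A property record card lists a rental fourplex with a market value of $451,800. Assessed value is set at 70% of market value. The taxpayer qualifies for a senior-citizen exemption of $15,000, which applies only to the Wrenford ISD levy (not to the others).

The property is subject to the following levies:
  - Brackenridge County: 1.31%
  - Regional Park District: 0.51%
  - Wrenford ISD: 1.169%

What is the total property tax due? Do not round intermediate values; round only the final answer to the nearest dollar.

Assessed value = $451,800 × 0.7 = $316,260
Brackenridge County: $316,260 × 0.0131 = $4,143.006
Regional Park District: $316,260 × 0.0051 = $1,612.926
Wrenford ISD: ($316,260 − $15,000) × 0.01169 = $301,260 × 0.01169 = $3,521.7294
Total = $9,277.6614

$9,278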